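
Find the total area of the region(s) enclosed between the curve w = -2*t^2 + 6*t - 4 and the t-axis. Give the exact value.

The curve meets the t-axis where -2*t^2 + 6*t - 4 = 0, i.e. -2*(t - 2)*(t - 1) = 0, at t = 1, 2.
On [1, 2] the curve lies above the axis; ∫[1,2] (-2*t^2 + 6*t - 4) dt = 1/3, giving area 1/3.

1/3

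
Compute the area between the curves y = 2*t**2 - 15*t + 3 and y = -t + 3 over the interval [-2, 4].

308/3

The difference (2*t**2 - 15*t + 3) - (-t + 3) = 2*t**2 - 14*t changes sign at t = 0 inside [-2, 4], so split the integral there.
∫[-2,0] (2*t**2 - 14*t) dt = 100/3.
∫[0,4] (2*t**2 - 14*t) dt = -208/3; the area of that piece is 208/3.
Total area = 100/3 + 208/3 = 308/3.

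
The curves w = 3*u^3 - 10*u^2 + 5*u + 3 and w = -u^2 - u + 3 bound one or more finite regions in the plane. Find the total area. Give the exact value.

Set the curves equal: 3*u^3 - 10*u^2 + 5*u + 3 = -u^2 - u + 3, so 3*u^3 - 9*u^2 + 6*u = 0, which factors as 3*u*(u - 2)*(u - 1) = 0. The curves meet at u = 0, 1, 2.
On [0, 1], w = 3*u^3 - 10*u^2 + 5*u + 3 is on top; that piece has area ∫[0,1] (3*u^3 - 9*u^2 + 6*u) du = 3/4.
On [1, 2], w = -u^2 - u + 3 is on top; that piece has area ∫[1,2] (-(3*u^3 - 9*u^2 + 6*u)) du = 3/4.
Total enclosed area = 3/4 + 3/4 = 3/2.

3/2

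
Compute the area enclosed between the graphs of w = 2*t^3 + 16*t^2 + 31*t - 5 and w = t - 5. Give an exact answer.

253/6

Set the curves equal: 2*t^3 + 16*t^2 + 31*t - 5 = t - 5, so 2*t^3 + 16*t^2 + 30*t = 0, which factors as 2*t*(t + 3)*(t + 5) = 0. The curves meet at t = -5, -3, 0.
On [-5, -3], w = 2*t^3 + 16*t^2 + 31*t - 5 is on top; that piece has area ∫[-5,-3] (2*t^3 + 16*t^2 + 30*t) dt = 32/3.
On [-3, 0], w = t - 5 is on top; that piece has area ∫[-3,0] (-(2*t^3 + 16*t^2 + 30*t)) dt = 63/2.
Total enclosed area = 32/3 + 63/2 = 253/6.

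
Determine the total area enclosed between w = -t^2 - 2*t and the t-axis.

4/3

The curve meets the t-axis where -t^2 - 2*t = 0, i.e. -t*(t + 2) = 0, at t = -2, 0.
On [-2, 0] the curve lies above the axis; ∫[-2,0] (-t^2 - 2*t) dt = 4/3, giving area 4/3.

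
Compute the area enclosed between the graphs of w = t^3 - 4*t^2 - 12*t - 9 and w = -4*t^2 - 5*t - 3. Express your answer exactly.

Set the curves equal: t^3 - 4*t^2 - 12*t - 9 = -4*t^2 - 5*t - 3, so t^3 - 7*t - 6 = 0, which factors as (t - 3)*(t + 1)*(t + 2) = 0. The curves meet at t = -2, -1, 3.
On [-2, -1], w = t^3 - 4*t^2 - 12*t - 9 is on top; that piece has area ∫[-2,-1] (t^3 - 7*t - 6) dt = 3/4.
On [-1, 3], w = -4*t^2 - 5*t - 3 is on top; that piece has area ∫[-1,3] (-(t^3 - 7*t - 6)) dt = 32.
Total enclosed area = 3/4 + 32 = 131/4.

131/4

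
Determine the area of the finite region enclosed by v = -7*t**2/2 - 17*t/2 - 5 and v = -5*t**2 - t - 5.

125/4

Set the curves equal: -7*t**2/2 - 17*t/2 - 5 = -5*t**2 - t - 5, so 3*t**2/2 - 15*t/2 = 0, which factors as 3*t*(t - 5)/2 = 0. The curves meet at t = 0, 5.
On [0, 5], v = -5*t**2 - t - 5 is on top; that piece has area ∫[0,5] (-(3*t**2/2 - 15*t/2)) dt = 125/4.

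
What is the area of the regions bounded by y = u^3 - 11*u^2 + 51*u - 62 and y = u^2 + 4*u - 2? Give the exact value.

1/2

Set the curves equal: u^3 - 11*u^2 + 51*u - 62 = u^2 + 4*u - 2, so u^3 - 12*u^2 + 47*u - 60 = 0, which factors as (u - 5)*(u - 4)*(u - 3) = 0. The curves meet at u = 3, 4, 5.
On [3, 4], y = u^3 - 11*u^2 + 51*u - 62 is on top; that piece has area ∫[3,4] (u^3 - 12*u^2 + 47*u - 60) du = 1/4.
On [4, 5], y = u^2 + 4*u - 2 is on top; that piece has area ∫[4,5] (-(u^3 - 12*u^2 + 47*u - 60)) du = 1/4.
Total enclosed area = 1/4 + 1/4 = 1/2.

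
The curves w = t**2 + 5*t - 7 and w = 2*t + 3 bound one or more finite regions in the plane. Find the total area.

Set the curves equal: t**2 + 5*t - 7 = 2*t + 3, so t**2 + 3*t - 10 = 0, which factors as (t - 2)*(t + 5) = 0. The curves meet at t = -5, 2.
On [-5, 2], w = 2*t + 3 is on top; that piece has area ∫[-5,2] (-(t**2 + 3*t - 10)) dt = 343/6.

343/6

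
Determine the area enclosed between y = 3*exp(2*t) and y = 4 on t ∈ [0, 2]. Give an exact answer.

The difference (3*exp(2*t)) - (4) = 3*exp(2*t) - 4 changes sign at t = -log(3)/2 + log(2) inside [0, 2], so split the integral there.
∫[0,-log(3)/2 + log(2)] (3*exp(2*t) - 4) dt = log(9/16) + 1/2; the area of that piece is -1/2 + log(16/9).
∫[-log(3)/2 + log(2),2] (3*exp(2*t) - 4) dt = -10 - 2*log(3) + 4*log(2) + 3*exp(4)/2.
Total area = (-1/2 + log(16/9)) + (-10 - 2*log(3) + 4*log(2) + 3*exp(4)/2) = -21/2 - 4*log(3) + 8*log(2) + 3*exp(4)/2.

-21/2 - 4*log(3) + 8*log(2) + 3*exp(4)/2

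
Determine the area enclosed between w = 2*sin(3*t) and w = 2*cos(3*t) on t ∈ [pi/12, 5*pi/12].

4*sqrt(2)/3

On [pi/12, 5*pi/12], (2*sin(3*t)) - (2*cos(3*t)) = 2*sin(3*t) - 2*cos(3*t) is ≥ 0 throughout, so the area is a single integral of |2*sin(3*t) - 2*cos(3*t)|.
∫[pi/12,5*pi/12] (2*sin(3*t) - 2*cos(3*t)) dt = 4*sqrt(2)/3.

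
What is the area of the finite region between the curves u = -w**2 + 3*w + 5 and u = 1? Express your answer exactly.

125/6

Both boundary curves give u as a function of w, so integrate with respect to w. Setting them equal: -w**2 + 3*w + 4 = 0, i.e. -(w - 4)*(w + 1) = 0, so they meet at w = -1, 4.
For w in [-1, 4], u = -w**2 + 3*w + 5 is on the right; area = ∫[-1,4] (-w**2 + 3*w + 4) dw = 125/6.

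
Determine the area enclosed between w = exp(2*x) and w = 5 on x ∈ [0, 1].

The difference (exp(2*x)) - (5) = exp(2*x) - 5 changes sign at x = log(5)/2 inside [0, 1], so split the integral there.
∫[0,log(5)/2] (exp(2*x) - 5) dx = 2 - 5*log(5)/2; the area of that piece is -2 + 5*log(5)/2.
∫[log(5)/2,1] (exp(2*x) - 5) dx = -15/2 + exp(2)/2 + 5*log(5)/2.
Total area = (-2 + 5*log(5)/2) + (-15/2 + exp(2)/2 + 5*log(5)/2) = -19/2 + exp(2)/2 + 5*log(5).

-19/2 + exp(2)/2 + 5*log(5)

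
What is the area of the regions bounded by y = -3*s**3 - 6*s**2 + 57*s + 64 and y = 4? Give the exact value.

Set the curves equal: -3*s**3 - 6*s**2 + 57*s + 64 = 4, so -3*s**3 - 6*s**2 + 57*s + 60 = 0, which factors as -3*(s - 4)*(s + 1)*(s + 5) = 0. The curves meet at s = -5, -1, 4.
On [-5, -1], y = 4 is on top; that piece has area ∫[-5,-1] (-(-3*s**3 - 6*s**2 + 57*s + 60)) ds = 224.
On [-1, 4], y = -3*s**3 - 6*s**2 + 57*s + 64 is on top; that piece has area ∫[-1,4] (-3*s**3 - 6*s**2 + 57*s + 60) ds = 1625/4.
Total enclosed area = 224 + 1625/4 = 2521/4.

2521/4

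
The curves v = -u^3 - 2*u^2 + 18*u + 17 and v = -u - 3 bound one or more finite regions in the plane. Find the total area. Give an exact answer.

Set the curves equal: -u^3 - 2*u^2 + 18*u + 17 = -u - 3, so -u^3 - 2*u^2 + 19*u + 20 = 0, which factors as -(u - 4)*(u + 1)*(u + 5) = 0. The curves meet at u = -5, -1, 4.
On [-5, -1], v = -u - 3 is on top; that piece has area ∫[-5,-1] (-(-u^3 - 2*u^2 + 19*u + 20)) du = 224/3.
On [-1, 4], v = -u^3 - 2*u^2 + 18*u + 17 is on top; that piece has area ∫[-1,4] (-u^3 - 2*u^2 + 19*u + 20) du = 1625/12.
Total enclosed area = 224/3 + 1625/12 = 2521/12.

2521/12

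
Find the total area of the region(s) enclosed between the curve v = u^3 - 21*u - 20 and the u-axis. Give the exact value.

999/4

The curve meets the u-axis where u^3 - 21*u - 20 = 0, i.e. (u - 5)*(u + 1)*(u + 4) = 0, at u = -4, -1, 5.
On [-4, -1] the curve lies above the axis; ∫[-4,-1] (u^3 - 21*u - 20) du = 135/4, giving area 135/4.
On [-1, 5] the curve lies below the axis; ∫[-1,5] (u^3 - 21*u - 20) du = -216, giving area 216.
Total area = 135/4 + 216 = 999/4.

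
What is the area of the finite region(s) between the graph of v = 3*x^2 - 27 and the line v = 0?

108

The curve meets the x-axis where 3*x^2 - 27 = 0, i.e. 3*(x - 3)*(x + 3) = 0, at x = -3, 3.
On [-3, 3] the curve lies below the axis; ∫[-3,3] (3*x^2 - 27) dx = -108, giving area 108.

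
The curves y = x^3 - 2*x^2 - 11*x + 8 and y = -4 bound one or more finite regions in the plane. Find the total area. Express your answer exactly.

937/12

Set the curves equal: x^3 - 2*x^2 - 11*x + 8 = -4, so x^3 - 2*x^2 - 11*x + 12 = 0, which factors as (x - 4)*(x - 1)*(x + 3) = 0. The curves meet at x = -3, 1, 4.
On [-3, 1], y = x^3 - 2*x^2 - 11*x + 8 is on top; that piece has area ∫[-3,1] (x^3 - 2*x^2 - 11*x + 12) dx = 160/3.
On [1, 4], y = -4 is on top; that piece has area ∫[1,4] (-(x^3 - 2*x^2 - 11*x + 12)) dx = 99/4.
Total enclosed area = 160/3 + 99/4 = 937/12.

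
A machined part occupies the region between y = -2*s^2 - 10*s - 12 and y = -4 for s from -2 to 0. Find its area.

The difference (-2*s^2 - 10*s - 12) - (-4) = -2*s^2 - 10*s - 8 changes sign at s = -1 inside [-2, 0], so split the integral there.
∫[-2,-1] (-2*s^2 - 10*s - 8) ds = 7/3.
∫[-1,0] (-2*s^2 - 10*s - 8) ds = -11/3; the area of that piece is 11/3.
Total area = 7/3 + 11/3 = 6.

6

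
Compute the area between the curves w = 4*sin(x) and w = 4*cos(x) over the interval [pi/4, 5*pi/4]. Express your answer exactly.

8*sqrt(2)

On [pi/4, 5*pi/4], (4*sin(x)) - (4*cos(x)) = 4*sin(x) - 4*cos(x) is ≥ 0 throughout, so the area is a single integral of |4*sin(x) - 4*cos(x)|.
∫[pi/4,5*pi/4] (4*sin(x) - 4*cos(x)) dx = 8*sqrt(2).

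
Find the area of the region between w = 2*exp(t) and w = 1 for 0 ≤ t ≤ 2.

-4 + 2*exp(2)

On [0, 2], (2*exp(t)) - (1) = 2*exp(t) - 1 is ≥ 0 throughout, so the area is a single integral of |2*exp(t) - 1|.
∫[0,2] (2*exp(t) - 1) dt = -4 + 2*exp(2).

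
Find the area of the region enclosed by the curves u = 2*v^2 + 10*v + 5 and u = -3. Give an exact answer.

Both boundary curves give u as a function of v, so integrate with respect to v. Setting them equal: 2*v^2 + 10*v + 8 = 0, i.e. 2*(v + 1)*(v + 4) = 0, so they meet at v = -4, -1.
For v in [-4, -1], u = 2*v^2 + 10*v + 5 is on the left; area = ∫[-4,-1] (-(2*v^2 + 10*v + 8)) dv = 9.

9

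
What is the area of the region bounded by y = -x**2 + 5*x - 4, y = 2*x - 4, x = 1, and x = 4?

The difference (-x**2 + 5*x - 4) - (2*x - 4) = -x**2 + 3*x changes sign at x = 3 inside [1, 4], so split the integral there.
∫[1,3] (-x**2 + 3*x) dx = 10/3.
∫[3,4] (-x**2 + 3*x) dx = -11/6; the area of that piece is 11/6.
Total area = 10/3 + 11/6 = 31/6.

31/6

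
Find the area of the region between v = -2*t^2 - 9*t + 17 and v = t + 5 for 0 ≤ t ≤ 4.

The difference (-2*t^2 - 9*t + 17) - (t + 5) = -2*t^2 - 10*t + 12 changes sign at t = 1 inside [0, 4], so split the integral there.
∫[0,1] (-2*t^2 - 10*t + 12) dt = 19/3.
∫[1,4] (-2*t^2 - 10*t + 12) dt = -81; the area of that piece is 81.
Total area = 19/3 + 81 = 262/3.

262/3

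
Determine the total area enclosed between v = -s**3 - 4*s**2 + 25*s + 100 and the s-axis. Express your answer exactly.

4019/6

The curve meets the s-axis where -s**3 - 4*s**2 + 25*s + 100 = 0, i.e. -(s - 5)*(s + 4)*(s + 5) = 0, at s = -5, -4, 5.
On [-5, -4] the curve lies below the axis; ∫[-5,-4] (-s**3 - 4*s**2 + 25*s + 100) ds = -19/12, giving area 19/12.
On [-4, 5] the curve lies above the axis; ∫[-4,5] (-s**3 - 4*s**2 + 25*s + 100) ds = 2673/4, giving area 2673/4.
Total area = 19/12 + 2673/4 = 4019/6.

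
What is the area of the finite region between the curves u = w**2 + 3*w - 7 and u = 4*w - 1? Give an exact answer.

Both boundary curves give u as a function of w, so integrate with respect to w. Setting them equal: w**2 - w - 6 = 0, i.e. (w - 3)*(w + 2) = 0, so they meet at w = -2, 3.
For w in [-2, 3], u = w**2 + 3*w - 7 is on the left; area = ∫[-2,3] (-(w**2 - w - 6)) dw = 125/6.

125/6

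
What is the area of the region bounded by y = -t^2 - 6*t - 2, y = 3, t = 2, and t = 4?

On [2, 4], (-t^2 - 6*t - 2) - (3) = -t^2 - 6*t - 5 is ≤ 0 throughout, so the area is a single integral of |-t^2 - 6*t - 5|.
∫[2,4] (-t^2 - 6*t - 5) dt = -194/3; the area of that piece is 194/3.

194/3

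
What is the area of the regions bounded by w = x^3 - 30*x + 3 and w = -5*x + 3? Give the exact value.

625/2

Set the curves equal: x^3 - 30*x + 3 = -5*x + 3, so x^3 - 25*x = 0, which factors as x*(x - 5)*(x + 5) = 0. The curves meet at x = -5, 0, 5.
On [-5, 0], w = x^3 - 30*x + 3 is on top; that piece has area ∫[-5,0] (x^3 - 25*x) dx = 625/4.
On [0, 5], w = -5*x + 3 is on top; that piece has area ∫[0,5] (-(x^3 - 25*x)) dx = 625/4.
Total enclosed area = 625/4 + 625/4 = 625/2.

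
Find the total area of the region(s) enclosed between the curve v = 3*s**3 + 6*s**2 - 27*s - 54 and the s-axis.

The curve meets the s-axis where 3*s**3 + 6*s**2 - 27*s - 54 = 0, i.e. 3*(s - 3)*(s + 2)*(s + 3) = 0, at s = -3, -2, 3.
On [-3, -2] the curve lies above the axis; ∫[-3,-2] (3*s**3 + 6*s**2 - 27*s - 54) ds = 11/4, giving area 11/4.
On [-2, 3] the curve lies below the axis; ∫[-2,3] (3*s**3 + 6*s**2 - 27*s - 54) ds = -875/4, giving area 875/4.
Total area = 11/4 + 875/4 = 443/2.

443/2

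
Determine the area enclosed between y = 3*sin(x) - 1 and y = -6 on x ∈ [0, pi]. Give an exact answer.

6 + 5*pi

On [0, pi], (3*sin(x) - 1) - (-6) = 3*sin(x) + 5 is ≥ 0 throughout, so the area is a single integral of |3*sin(x) + 5|.
∫[0,pi] (3*sin(x) + 5) dx = 6 + 5*pi.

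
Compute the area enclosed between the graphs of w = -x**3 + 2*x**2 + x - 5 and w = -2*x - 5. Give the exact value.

71/6

Set the curves equal: -x**3 + 2*x**2 + x - 5 = -2*x - 5, so -x**3 + 2*x**2 + 3*x = 0, which factors as -x*(x - 3)*(x + 1) = 0. The curves meet at x = -1, 0, 3.
On [-1, 0], w = -2*x - 5 is on top; that piece has area ∫[-1,0] (-(-x**3 + 2*x**2 + 3*x)) dx = 7/12.
On [0, 3], w = -x**3 + 2*x**2 + x - 5 is on top; that piece has area ∫[0,3] (-x**3 + 2*x**2 + 3*x) dx = 45/4.
Total enclosed area = 7/12 + 45/4 = 71/6.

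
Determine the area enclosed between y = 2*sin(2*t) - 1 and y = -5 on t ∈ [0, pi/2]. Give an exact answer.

2 + 2*pi

On [0, pi/2], (2*sin(2*t) - 1) - (-5) = 2*sin(2*t) + 4 is ≥ 0 throughout, so the area is a single integral of |2*sin(2*t) + 4|.
∫[0,pi/2] (2*sin(2*t) + 4) dt = 2 + 2*pi.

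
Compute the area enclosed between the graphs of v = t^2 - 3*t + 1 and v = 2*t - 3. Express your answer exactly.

Set the curves equal: t^2 - 3*t + 1 = 2*t - 3, so t^2 - 5*t + 4 = 0, which factors as (t - 4)*(t - 1) = 0. The curves meet at t = 1, 4.
On [1, 4], v = 2*t - 3 is on top; that piece has area ∫[1,4] (-(t^2 - 5*t + 4)) dt = 9/2.

9/2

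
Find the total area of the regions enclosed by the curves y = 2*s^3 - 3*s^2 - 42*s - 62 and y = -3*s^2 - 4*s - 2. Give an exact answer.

517

Set the curves equal: 2*s^3 - 3*s^2 - 42*s - 62 = -3*s^2 - 4*s - 2, so 2*s^3 - 38*s - 60 = 0, which factors as 2*(s - 5)*(s + 2)*(s + 3) = 0. The curves meet at s = -3, -2, 5.
On [-3, -2], y = 2*s^3 - 3*s^2 - 42*s - 62 is on top; that piece has area ∫[-3,-2] (2*s^3 - 38*s - 60) ds = 5/2.
On [-2, 5], y = -3*s^2 - 4*s - 2 is on top; that piece has area ∫[-2,5] (-(2*s^3 - 38*s - 60)) ds = 1029/2.
Total enclosed area = 5/2 + 1029/2 = 517.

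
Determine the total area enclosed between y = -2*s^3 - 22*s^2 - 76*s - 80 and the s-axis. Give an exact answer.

The curve meets the s-axis where -2*s^3 - 22*s^2 - 76*s - 80 = 0, i.e. -2*(s + 2)*(s + 4)*(s + 5) = 0, at s = -5, -4, -2.
On [-5, -4] the curve lies below the axis; ∫[-5,-4] (-2*s^3 - 22*s^2 - 76*s - 80) ds = -5/6, giving area 5/6.
On [-4, -2] the curve lies above the axis; ∫[-4,-2] (-2*s^3 - 22*s^2 - 76*s - 80) ds = 16/3, giving area 16/3.
Total area = 5/6 + 16/3 = 37/6.

37/6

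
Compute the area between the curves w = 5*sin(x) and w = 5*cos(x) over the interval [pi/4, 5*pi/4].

On [pi/4, 5*pi/4], (5*sin(x)) - (5*cos(x)) = 5*sin(x) - 5*cos(x) is ≥ 0 throughout, so the area is a single integral of |5*sin(x) - 5*cos(x)|.
∫[pi/4,5*pi/4] (5*sin(x) - 5*cos(x)) dx = 10*sqrt(2).

10*sqrt(2)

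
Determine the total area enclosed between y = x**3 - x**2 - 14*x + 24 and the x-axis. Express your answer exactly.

The curve meets the x-axis where x**3 - x**2 - 14*x + 24 = 0, i.e. (x - 3)*(x - 2)*(x + 4) = 0, at x = -4, 2, 3.
On [-4, 2] the curve lies above the axis; ∫[-4,2] (x**3 - x**2 - 14*x + 24) dx = 144, giving area 144.
On [2, 3] the curve lies below the axis; ∫[2,3] (x**3 - x**2 - 14*x + 24) dx = -13/12, giving area 13/12.
Total area = 144 + 13/12 = 1741/12.

1741/12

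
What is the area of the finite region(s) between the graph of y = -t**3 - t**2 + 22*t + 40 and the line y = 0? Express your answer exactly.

The curve meets the t-axis where -t**3 - t**2 + 22*t + 40 = 0, i.e. -(t - 5)*(t + 2)*(t + 4) = 0, at t = -4, -2, 5.
On [-4, -2] the curve lies below the axis; ∫[-4,-2] (-t**3 - t**2 + 22*t + 40) dt = -32/3, giving area 32/3.
On [-2, 5] the curve lies above the axis; ∫[-2,5] (-t**3 - t**2 + 22*t + 40) dt = 3773/12, giving area 3773/12.
Total area = 32/3 + 3773/12 = 3901/12.

3901/12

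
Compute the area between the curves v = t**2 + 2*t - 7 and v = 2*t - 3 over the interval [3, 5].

74/3

On [3, 5], (t**2 + 2*t - 7) - (2*t - 3) = t**2 - 4 is ≥ 0 throughout, so the area is a single integral of |t**2 - 4|.
∫[3,5] (t**2 - 4) dt = 74/3.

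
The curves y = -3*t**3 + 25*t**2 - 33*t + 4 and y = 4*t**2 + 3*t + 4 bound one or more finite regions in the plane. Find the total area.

71/2

Set the curves equal: -3*t**3 + 25*t**2 - 33*t + 4 = 4*t**2 + 3*t + 4, so -3*t**3 + 21*t**2 - 36*t = 0, which factors as -3*t*(t - 4)*(t - 3) = 0. The curves meet at t = 0, 3, 4.
On [0, 3], y = 4*t**2 + 3*t + 4 is on top; that piece has area ∫[0,3] (-(-3*t**3 + 21*t**2 - 36*t)) dt = 135/4.
On [3, 4], y = -3*t**3 + 25*t**2 - 33*t + 4 is on top; that piece has area ∫[3,4] (-3*t**3 + 21*t**2 - 36*t) dt = 7/4.
Total enclosed area = 135/4 + 7/4 = 71/2.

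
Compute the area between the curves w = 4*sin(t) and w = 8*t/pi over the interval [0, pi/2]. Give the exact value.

On [0, pi/2], (4*sin(t)) - (8*t/pi) = -8*t/pi + 4*sin(t) is ≥ 0 throughout, so the area is a single integral of |-8*t/pi + 4*sin(t)|.
∫[0,pi/2] (-8*t/pi + 4*sin(t)) dt = 4 - pi.

4 - pi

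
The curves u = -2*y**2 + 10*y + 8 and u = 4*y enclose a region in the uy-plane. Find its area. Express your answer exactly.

Both boundary curves give u as a function of y, so integrate with respect to y. Setting them equal: -2*y**2 + 6*y + 8 = 0, i.e. -2*(y - 4)*(y + 1) = 0, so they meet at y = -1, 4.
For y in [-1, 4], u = -2*y**2 + 10*y + 8 is on the right; area = ∫[-1,4] (-2*y**2 + 6*y + 8) dy = 125/3.

125/3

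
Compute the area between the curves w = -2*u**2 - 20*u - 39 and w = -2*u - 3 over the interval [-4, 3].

The difference (-2*u**2 - 20*u - 39) - (-2*u - 3) = -2*u**2 - 18*u - 36 changes sign at u = -3 inside [-4, 3], so split the integral there.
∫[-4,-3] (-2*u**2 - 18*u - 36) du = 7/3.
∫[-3,3] (-2*u**2 - 18*u - 36) du = -252; the area of that piece is 252.
Total area = 7/3 + 252 = 763/3.

763/3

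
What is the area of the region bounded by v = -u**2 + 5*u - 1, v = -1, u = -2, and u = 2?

20

The difference (-u**2 + 5*u - 1) - (-1) = -u**2 + 5*u changes sign at u = 0 inside [-2, 2], so split the integral there.
∫[-2,0] (-u**2 + 5*u) du = -38/3; the area of that piece is 38/3.
∫[0,2] (-u**2 + 5*u) du = 22/3.
Total area = 38/3 + 22/3 = 20.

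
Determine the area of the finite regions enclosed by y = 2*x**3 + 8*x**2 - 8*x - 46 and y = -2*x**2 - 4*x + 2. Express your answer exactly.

Set the curves equal: 2*x**3 + 8*x**2 - 8*x - 46 = -2*x**2 - 4*x + 2, so 2*x**3 + 10*x**2 - 4*x - 48 = 0, which factors as 2*(x - 2)*(x + 3)*(x + 4) = 0. The curves meet at x = -4, -3, 2.
On [-4, -3], y = 2*x**3 + 8*x**2 - 8*x - 46 is on top; that piece has area ∫[-4,-3] (2*x**3 + 10*x**2 - 4*x - 48) dx = 11/6.
On [-3, 2], y = -2*x**2 - 4*x + 2 is on top; that piece has area ∫[-3,2] (-(2*x**3 + 10*x**2 - 4*x - 48)) dx = 875/6.
Total enclosed area = 11/6 + 875/6 = 443/3.

443/3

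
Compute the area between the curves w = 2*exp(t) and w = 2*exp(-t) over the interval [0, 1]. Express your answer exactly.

On [0, 1], (2*exp(t)) - (2*exp(-t)) = 2*exp(t) - 2*exp(-t) is ≥ 0 throughout, so the area is a single integral of |2*exp(t) - 2*exp(-t)|.
∫[0,1] (2*exp(t) - 2*exp(-t)) dt = -4 + 2*exp(-1) + 2*exp(1).

-4 + 2*exp(-1) + 2*exp(1)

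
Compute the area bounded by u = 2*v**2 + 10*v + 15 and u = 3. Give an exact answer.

1/3

Both boundary curves give u as a function of v, so integrate with respect to v. Setting them equal: 2*v**2 + 10*v + 12 = 0, i.e. 2*(v + 2)*(v + 3) = 0, so they meet at v = -3, -2.
For v in [-3, -2], u = 2*v**2 + 10*v + 15 is on the left; area = ∫[-3,-2] (-(2*v**2 + 10*v + 12)) dv = 1/3.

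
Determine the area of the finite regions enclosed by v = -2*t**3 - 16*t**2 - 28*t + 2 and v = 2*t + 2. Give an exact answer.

Set the curves equal: -2*t**3 - 16*t**2 - 28*t + 2 = 2*t + 2, so -2*t**3 - 16*t**2 - 30*t = 0, which factors as -2*t*(t + 3)*(t + 5) = 0. The curves meet at t = -5, -3, 0.
On [-5, -3], v = 2*t + 2 is on top; that piece has area ∫[-5,-3] (-(-2*t**3 - 16*t**2 - 30*t)) dt = 32/3.
On [-3, 0], v = -2*t**3 - 16*t**2 - 28*t + 2 is on top; that piece has area ∫[-3,0] (-2*t**3 - 16*t**2 - 30*t) dt = 63/2.
Total enclosed area = 32/3 + 63/2 = 253/6.

253/6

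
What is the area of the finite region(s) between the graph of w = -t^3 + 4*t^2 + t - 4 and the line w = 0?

The curve meets the t-axis where -t^3 + 4*t^2 + t - 4 = 0, i.e. -(t - 4)*(t - 1)*(t + 1) = 0, at t = -1, 1, 4.
On [-1, 1] the curve lies below the axis; ∫[-1,1] (-t^3 + 4*t^2 + t - 4) dt = -16/3, giving area 16/3.
On [1, 4] the curve lies above the axis; ∫[1,4] (-t^3 + 4*t^2 + t - 4) dt = 63/4, giving area 63/4.
Total area = 16/3 + 63/4 = 253/12.

253/12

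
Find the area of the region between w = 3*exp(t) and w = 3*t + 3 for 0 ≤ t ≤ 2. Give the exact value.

-15 + 3*exp(2)

On [0, 2], (3*exp(t)) - (3*t + 3) = -3*t + 3*exp(t) - 3 is ≥ 0 throughout, so the area is a single integral of |-3*t + 3*exp(t) - 3|.
∫[0,2] (-3*t + 3*exp(t) - 3) dt = -15 + 3*exp(2).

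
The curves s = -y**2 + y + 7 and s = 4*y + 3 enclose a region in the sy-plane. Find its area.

Both boundary curves give s as a function of y, so integrate with respect to y. Setting them equal: -y**2 - 3*y + 4 = 0, i.e. -(y - 1)*(y + 4) = 0, so they meet at y = -4, 1.
For y in [-4, 1], s = -y**2 + y + 7 is on the right; area = ∫[-4,1] (-y**2 - 3*y + 4) dy = 125/6.

125/6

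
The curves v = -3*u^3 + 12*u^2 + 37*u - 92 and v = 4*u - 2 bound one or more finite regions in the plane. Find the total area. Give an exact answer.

Set the curves equal: -3*u^3 + 12*u^2 + 37*u - 92 = 4*u - 2, so -3*u^3 + 12*u^2 + 33*u - 90 = 0, which factors as -3*(u - 5)*(u - 2)*(u + 3) = 0. The curves meet at u = -3, 2, 5.
On [-3, 2], v = 4*u - 2 is on top; that piece has area ∫[-3,2] (-(-3*u^3 + 12*u^2 + 33*u - 90)) du = 1375/4.
On [2, 5], v = -3*u^3 + 12*u^2 + 37*u - 92 is on top; that piece has area ∫[2,5] (-3*u^3 + 12*u^2 + 33*u - 90) du = 351/4.
Total enclosed area = 1375/4 + 351/4 = 863/2.

863/2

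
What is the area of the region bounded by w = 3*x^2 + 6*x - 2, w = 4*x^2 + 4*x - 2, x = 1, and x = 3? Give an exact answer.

The difference (3*x^2 + 6*x - 2) - (4*x^2 + 4*x - 2) = -x^2 + 2*x changes sign at x = 2 inside [1, 3], so split the integral there.
∫[1,2] (-x^2 + 2*x) dx = 2/3.
∫[2,3] (-x^2 + 2*x) dx = -4/3; the area of that piece is 4/3.
Total area = 2/3 + 4/3 = 2.

2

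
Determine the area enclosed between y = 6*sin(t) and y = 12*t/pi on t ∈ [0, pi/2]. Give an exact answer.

6 - 3*pi/2

On [0, pi/2], (6*sin(t)) - (12*t/pi) = -12*t/pi + 6*sin(t) is ≥ 0 throughout, so the area is a single integral of |-12*t/pi + 6*sin(t)|.
∫[0,pi/2] (-12*t/pi + 6*sin(t)) dt = 6 - 3*pi/2.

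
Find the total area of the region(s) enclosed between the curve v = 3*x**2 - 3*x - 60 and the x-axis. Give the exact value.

729/2

The curve meets the x-axis where 3*x**2 - 3*x - 60 = 0, i.e. 3*(x - 5)*(x + 4) = 0, at x = -4, 5.
On [-4, 5] the curve lies below the axis; ∫[-4,5] (3*x**2 - 3*x - 60) dx = -729/2, giving area 729/2.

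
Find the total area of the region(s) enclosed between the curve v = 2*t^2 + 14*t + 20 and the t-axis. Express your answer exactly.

The curve meets the t-axis where 2*t^2 + 14*t + 20 = 0, i.e. 2*(t + 2)*(t + 5) = 0, at t = -5, -2.
On [-5, -2] the curve lies below the axis; ∫[-5,-2] (2*t^2 + 14*t + 20) dt = -9, giving area 9.

9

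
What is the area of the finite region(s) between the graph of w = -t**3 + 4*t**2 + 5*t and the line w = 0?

The curve meets the t-axis where -t**3 + 4*t**2 + 5*t = 0, i.e. -t*(t - 5)*(t + 1) = 0, at t = -1, 0, 5.
On [-1, 0] the curve lies below the axis; ∫[-1,0] (-t**3 + 4*t**2 + 5*t) dt = -11/12, giving area 11/12.
On [0, 5] the curve lies above the axis; ∫[0,5] (-t**3 + 4*t**2 + 5*t) dt = 875/12, giving area 875/12.
Total area = 11/12 + 875/12 = 443/6.

443/6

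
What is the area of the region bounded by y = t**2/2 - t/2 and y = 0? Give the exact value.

Set the curves equal: t**2/2 - t/2 = 0, so t**2/2 - t/2 = 0, which factors as t*(t - 1)/2 = 0. The curves meet at t = 0, 1.
On [0, 1], y = 0 is on top; that piece has area ∫[0,1] (-(t**2/2 - t/2)) dt = 1/12.

1/12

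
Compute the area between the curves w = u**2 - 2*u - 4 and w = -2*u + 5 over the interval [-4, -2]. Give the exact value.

The difference (u**2 - 2*u - 4) - (-2*u + 5) = u**2 - 9 changes sign at u = -3 inside [-4, -2], so split the integral there.
∫[-4,-3] (u**2 - 9) du = 10/3.
∫[-3,-2] (u**2 - 9) du = -8/3; the area of that piece is 8/3.
Total area = 10/3 + 8/3 = 6.

6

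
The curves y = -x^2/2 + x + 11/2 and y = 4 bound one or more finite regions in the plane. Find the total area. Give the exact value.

16/3

Set the curves equal: -x^2/2 + x + 11/2 = 4, so -x^2/2 + x + 3/2 = 0, which factors as -(x - 3)*(x + 1)/2 = 0. The curves meet at x = -1, 3.
On [-1, 3], y = -x^2/2 + x + 11/2 is on top; that piece has area ∫[-1,3] (-x^2/2 + x + 3/2) dx = 16/3.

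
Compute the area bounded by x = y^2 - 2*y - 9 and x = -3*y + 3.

Both boundary curves give x as a function of y, so integrate with respect to y. Setting them equal: y^2 + y - 12 = 0, i.e. (y - 3)*(y + 4) = 0, so they meet at y = -4, 3.
For y in [-4, 3], x = y^2 - 2*y - 9 is on the left; area = ∫[-4,3] (-(y^2 + y - 12)) dy = 343/6.

343/6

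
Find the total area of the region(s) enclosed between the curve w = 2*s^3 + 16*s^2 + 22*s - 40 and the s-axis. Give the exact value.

The curve meets the s-axis where 2*s^3 + 16*s^2 + 22*s - 40 = 0, i.e. 2*(s - 1)*(s + 4)*(s + 5) = 0, at s = -5, -4, 1.
On [-5, -4] the curve lies above the axis; ∫[-5,-4] (2*s^3 + 16*s^2 + 22*s - 40) ds = 11/6, giving area 11/6.
On [-4, 1] the curve lies below the axis; ∫[-4,1] (2*s^3 + 16*s^2 + 22*s - 40) ds = -875/6, giving area 875/6.
Total area = 11/6 + 875/6 = 443/3.

443/3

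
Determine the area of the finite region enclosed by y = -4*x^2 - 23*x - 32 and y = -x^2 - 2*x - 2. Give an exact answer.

27/2

Set the curves equal: -4*x^2 - 23*x - 32 = -x^2 - 2*x - 2, so -3*x^2 - 21*x - 30 = 0, which factors as -3*(x + 2)*(x + 5) = 0. The curves meet at x = -5, -2.
On [-5, -2], y = -4*x^2 - 23*x - 32 is on top; that piece has area ∫[-5,-2] (-3*x^2 - 21*x - 30) dx = 27/2.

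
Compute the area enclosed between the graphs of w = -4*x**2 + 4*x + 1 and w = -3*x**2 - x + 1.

125/6

Set the curves equal: -4*x**2 + 4*x + 1 = -3*x**2 - x + 1, so -x**2 + 5*x = 0, which factors as -x*(x - 5) = 0. The curves meet at x = 0, 5.
On [0, 5], w = -4*x**2 + 4*x + 1 is on top; that piece has area ∫[0,5] (-x**2 + 5*x) dx = 125/6.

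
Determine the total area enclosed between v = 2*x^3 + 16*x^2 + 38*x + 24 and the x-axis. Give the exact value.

37/6

The curve meets the x-axis where 2*x^3 + 16*x^2 + 38*x + 24 = 0, i.e. 2*(x + 1)*(x + 3)*(x + 4) = 0, at x = -4, -3, -1.
On [-4, -3] the curve lies above the axis; ∫[-4,-3] (2*x^3 + 16*x^2 + 38*x + 24) dx = 5/6, giving area 5/6.
On [-3, -1] the curve lies below the axis; ∫[-3,-1] (2*x^3 + 16*x^2 + 38*x + 24) dx = -16/3, giving area 16/3.
Total area = 5/6 + 16/3 = 37/6.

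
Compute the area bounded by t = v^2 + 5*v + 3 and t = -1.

Both boundary curves give t as a function of v, so integrate with respect to v. Setting them equal: v^2 + 5*v + 4 = 0, i.e. (v + 1)*(v + 4) = 0, so they meet at v = -4, -1.
For v in [-4, -1], t = v^2 + 5*v + 3 is on the left; area = ∫[-4,-1] (-(v^2 + 5*v + 4)) dv = 9/2.

9/2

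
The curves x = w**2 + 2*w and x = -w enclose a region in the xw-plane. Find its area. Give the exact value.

Both boundary curves give x as a function of w, so integrate with respect to w. Setting them equal: w**2 + 3*w = 0, i.e. w*(w + 3) = 0, so they meet at w = -3, 0.
For w in [-3, 0], x = w**2 + 2*w is on the left; area = ∫[-3,0] (-(w**2 + 3*w)) dw = 9/2.

9/2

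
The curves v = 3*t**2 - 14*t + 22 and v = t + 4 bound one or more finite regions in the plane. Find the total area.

Set the curves equal: 3*t**2 - 14*t + 22 = t + 4, so 3*t**2 - 15*t + 18 = 0, which factors as 3*(t - 3)*(t - 2) = 0. The curves meet at t = 2, 3.
On [2, 3], v = t + 4 is on top; that piece has area ∫[2,3] (-(3*t**2 - 15*t + 18)) dt = 1/2.

1/2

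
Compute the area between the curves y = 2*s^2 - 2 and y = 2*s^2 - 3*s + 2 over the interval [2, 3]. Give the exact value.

7/2

On [2, 3], (2*s^2 - 2) - (2*s^2 - 3*s + 2) = 3*s - 4 is ≥ 0 throughout, so the area is a single integral of |3*s - 4|.
∫[2,3] (3*s - 4) ds = 7/2.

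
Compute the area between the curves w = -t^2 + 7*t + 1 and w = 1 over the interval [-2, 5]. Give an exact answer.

The difference (-t^2 + 7*t + 1) - (1) = -t^2 + 7*t changes sign at t = 0 inside [-2, 5], so split the integral there.
∫[-2,0] (-t^2 + 7*t) dt = -50/3; the area of that piece is 50/3.
∫[0,5] (-t^2 + 7*t) dt = 275/6.
Total area = 50/3 + 275/6 = 125/2.

125/2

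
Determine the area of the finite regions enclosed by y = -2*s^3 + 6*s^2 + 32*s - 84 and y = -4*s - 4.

Set the curves equal: -2*s^3 + 6*s^2 + 32*s - 84 = -4*s - 4, so -2*s^3 + 6*s^2 + 36*s - 80 = 0, which factors as -2*(s - 5)*(s - 2)*(s + 4) = 0. The curves meet at s = -4, 2, 5.
On [-4, 2], y = -4*s - 4 is on top; that piece has area ∫[-4,2] (-(-2*s^3 + 6*s^2 + 36*s - 80)) ds = 432.
On [2, 5], y = -2*s^3 + 6*s^2 + 32*s - 84 is on top; that piece has area ∫[2,5] (-2*s^3 + 6*s^2 + 36*s - 80) ds = 135/2.
Total enclosed area = 432 + 135/2 = 999/2.

999/2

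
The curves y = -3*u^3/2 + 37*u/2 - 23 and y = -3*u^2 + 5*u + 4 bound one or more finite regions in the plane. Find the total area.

443/4

Set the curves equal: -3*u^3/2 + 37*u/2 - 23 = -3*u^2 + 5*u + 4, so -3*u^3/2 + 3*u^2 + 27*u/2 - 27 = 0, which factors as -3*(u - 3)*(u - 2)*(u + 3)/2 = 0. The curves meet at u = -3, 2, 3.
On [-3, 2], y = -3*u^2 + 5*u + 4 is on top; that piece has area ∫[-3,2] (-(-3*u^3/2 + 3*u^2 + 27*u/2 - 27)) du = 875/8.
On [2, 3], y = -3*u^3/2 + 37*u/2 - 23 is on top; that piece has area ∫[2,3] (-3*u^3/2 + 3*u^2 + 27*u/2 - 27) du = 11/8.
Total enclosed area = 875/8 + 11/8 = 443/4.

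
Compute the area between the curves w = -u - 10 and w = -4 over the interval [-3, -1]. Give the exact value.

On [-3, -1], (-u - 10) - (-4) = -u - 6 is ≤ 0 throughout, so the area is a single integral of |-u - 6|.
∫[-3,-1] (-u - 6) du = -8; the area of that piece is 8.

8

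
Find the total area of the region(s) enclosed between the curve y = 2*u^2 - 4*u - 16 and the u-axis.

The curve meets the u-axis where 2*u^2 - 4*u - 16 = 0, i.e. 2*(u - 4)*(u + 2) = 0, at u = -2, 4.
On [-2, 4] the curve lies below the axis; ∫[-2,4] (2*u^2 - 4*u - 16) du = -72, giving area 72.

72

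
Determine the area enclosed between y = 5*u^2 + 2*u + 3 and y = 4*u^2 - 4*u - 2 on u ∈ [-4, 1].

59/3

The difference (5*u^2 + 2*u + 3) - (4*u^2 - 4*u - 2) = u^2 + 6*u + 5 changes sign at u = -1 inside [-4, 1], so split the integral there.
∫[-4,-1] (u^2 + 6*u + 5) du = -9; the area of that piece is 9.
∫[-1,1] (u^2 + 6*u + 5) du = 32/3.
Total area = 9 + 32/3 = 59/3.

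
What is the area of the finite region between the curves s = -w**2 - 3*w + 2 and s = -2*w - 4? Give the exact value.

125/6

Both boundary curves give s as a function of w, so integrate with respect to w. Setting them equal: -w**2 - w + 6 = 0, i.e. -(w - 2)*(w + 3) = 0, so they meet at w = -3, 2.
For w in [-3, 2], s = -w**2 - 3*w + 2 is on the right; area = ∫[-3,2] (-w**2 - w + 6) dw = 125/6.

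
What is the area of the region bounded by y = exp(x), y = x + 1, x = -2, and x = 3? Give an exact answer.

-15/2 - exp(-2) + exp(3)

On [-2, 3], (exp(x)) - (x + 1) = -x + exp(x) - 1 is ≥ 0 throughout, so the area is a single integral of |-x + exp(x) - 1|.
∫[-2,3] (-x + exp(x) - 1) dx = -15/2 - exp(-2) + exp(3).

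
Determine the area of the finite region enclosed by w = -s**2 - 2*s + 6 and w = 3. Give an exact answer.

32/3

Set the curves equal: -s**2 - 2*s + 6 = 3, so -s**2 - 2*s + 3 = 0, which factors as -(s - 1)*(s + 3) = 0. The curves meet at s = -3, 1.
On [-3, 1], w = -s**2 - 2*s + 6 is on top; that piece has area ∫[-3,1] (-s**2 - 2*s + 3) ds = 32/3.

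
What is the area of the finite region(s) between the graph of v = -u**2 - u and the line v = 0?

1/6

The curve meets the u-axis where -u**2 - u = 0, i.e. -u*(u + 1) = 0, at u = -1, 0.
On [-1, 0] the curve lies above the axis; ∫[-1,0] (-u**2 - u) du = 1/6, giving area 1/6.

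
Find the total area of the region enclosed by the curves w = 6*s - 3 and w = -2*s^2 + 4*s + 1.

9

Set the curves equal: 6*s - 3 = -2*s^2 + 4*s + 1, so 2*s^2 + 2*s - 4 = 0, which factors as 2*(s - 1)*(s + 2) = 0. The curves meet at s = -2, 1.
On [-2, 1], w = -2*s^2 + 4*s + 1 is on top; that piece has area ∫[-2,1] (-(2*s^2 + 2*s - 4)) ds = 9.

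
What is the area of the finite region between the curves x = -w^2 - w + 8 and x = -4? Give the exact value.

343/6

Both boundary curves give x as a function of w, so integrate with respect to w. Setting them equal: -w^2 - w + 12 = 0, i.e. -(w - 3)*(w + 4) = 0, so they meet at w = -4, 3.
For w in [-4, 3], x = -w^2 - w + 8 is on the right; area = ∫[-4,3] (-w^2 - w + 12) dw = 343/6.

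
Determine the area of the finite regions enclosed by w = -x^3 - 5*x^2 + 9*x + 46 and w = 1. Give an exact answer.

568/3

Set the curves equal: -x^3 - 5*x^2 + 9*x + 46 = 1, so -x^3 - 5*x^2 + 9*x + 45 = 0, which factors as -(x - 3)*(x + 3)*(x + 5) = 0. The curves meet at x = -5, -3, 3.
On [-5, -3], w = 1 is on top; that piece has area ∫[-5,-3] (-(-x^3 - 5*x^2 + 9*x + 45)) dx = 28/3.
On [-3, 3], w = -x^3 - 5*x^2 + 9*x + 46 is on top; that piece has area ∫[-3,3] (-x^3 - 5*x^2 + 9*x + 45) dx = 180.
Total enclosed area = 28/3 + 180 = 568/3.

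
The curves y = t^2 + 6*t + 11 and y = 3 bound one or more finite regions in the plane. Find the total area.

Set the curves equal: t^2 + 6*t + 11 = 3, so t^2 + 6*t + 8 = 0, which factors as (t + 2)*(t + 4) = 0. The curves meet at t = -4, -2.
On [-4, -2], y = 3 is on top; that piece has area ∫[-4,-2] (-(t^2 + 6*t + 8)) dt = 4/3.

4/3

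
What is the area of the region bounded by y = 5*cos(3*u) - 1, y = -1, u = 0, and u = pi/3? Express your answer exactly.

10/3

The difference (5*cos(3*u) - 1) - (-1) = 5*cos(3*u) changes sign at u = pi/6 inside [0, pi/3], so split the integral there.
∫[0,pi/6] (5*cos(3*u)) du = 5/3.
∫[pi/6,pi/3] (5*cos(3*u)) du = -5/3; the area of that piece is 5/3.
Total area = 5/3 + 5/3 = 10/3.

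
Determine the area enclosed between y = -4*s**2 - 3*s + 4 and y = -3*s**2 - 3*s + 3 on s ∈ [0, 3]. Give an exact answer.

The difference (-4*s**2 - 3*s + 4) - (-3*s**2 - 3*s + 3) = -s**2 + 1 changes sign at s = 1 inside [0, 3], so split the integral there.
∫[0,1] (-s**2 + 1) ds = 2/3.
∫[1,3] (-s**2 + 1) ds = -20/3; the area of that piece is 20/3.
Total area = 2/3 + 20/3 = 22/3.

22/3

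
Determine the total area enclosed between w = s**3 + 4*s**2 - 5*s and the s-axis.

The curve meets the s-axis where s**3 + 4*s**2 - 5*s = 0, i.e. s*(s - 1)*(s + 5) = 0, at s = -5, 0, 1.
On [-5, 0] the curve lies above the axis; ∫[-5,0] (s**3 + 4*s**2 - 5*s) ds = 875/12, giving area 875/12.
On [0, 1] the curve lies below the axis; ∫[0,1] (s**3 + 4*s**2 - 5*s) ds = -11/12, giving area 11/12.
Total area = 875/12 + 11/12 = 443/6.

443/6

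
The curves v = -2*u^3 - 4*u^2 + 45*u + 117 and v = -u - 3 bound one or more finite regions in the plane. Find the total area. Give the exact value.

5137/6

Set the curves equal: -2*u^3 - 4*u^2 + 45*u + 117 = -u - 3, so -2*u^3 - 4*u^2 + 46*u + 120 = 0, which factors as -2*(u - 5)*(u + 3)*(u + 4) = 0. The curves meet at u = -4, -3, 5.
On [-4, -3], v = -u - 3 is on top; that piece has area ∫[-4,-3] (-(-2*u^3 - 4*u^2 + 46*u + 120)) du = 17/6.
On [-3, 5], v = -2*u^3 - 4*u^2 + 45*u + 117 is on top; that piece has area ∫[-3,5] (-2*u^3 - 4*u^2 + 46*u + 120) du = 2560/3.
Total enclosed area = 17/6 + 2560/3 = 5137/6.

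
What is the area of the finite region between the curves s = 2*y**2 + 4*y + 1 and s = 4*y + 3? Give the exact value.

Both boundary curves give s as a function of y, so integrate with respect to y. Setting them equal: 2*y**2 - 2 = 0, i.e. 2*(y - 1)*(y + 1) = 0, so they meet at y = -1, 1.
For y in [-1, 1], s = 2*y**2 + 4*y + 1 is on the left; area = ∫[-1,1] (-(2*y**2 - 2)) dy = 8/3.

8/3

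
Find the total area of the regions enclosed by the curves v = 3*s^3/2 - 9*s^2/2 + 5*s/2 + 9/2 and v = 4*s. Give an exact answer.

12

Set the curves equal: 3*s^3/2 - 9*s^2/2 + 5*s/2 + 9/2 = 4*s, so 3*s^3/2 - 9*s^2/2 - 3*s/2 + 9/2 = 0, which factors as 3*(s - 3)*(s - 1)*(s + 1)/2 = 0. The curves meet at s = -1, 1, 3.
On [-1, 1], v = 3*s^3/2 - 9*s^2/2 + 5*s/2 + 9/2 is on top; that piece has area ∫[-1,1] (3*s^3/2 - 9*s^2/2 - 3*s/2 + 9/2) ds = 6.
On [1, 3], v = 4*s is on top; that piece has area ∫[1,3] (-(3*s^3/2 - 9*s^2/2 - 3*s/2 + 9/2)) ds = 6.
Total enclosed area = 6 + 6 = 12.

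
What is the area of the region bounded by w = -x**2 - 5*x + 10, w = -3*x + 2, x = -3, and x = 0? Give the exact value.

24

On [-3, 0], (-x**2 - 5*x + 10) - (-3*x + 2) = -x**2 - 2*x + 8 is ≥ 0 throughout, so the area is a single integral of |-x**2 - 2*x + 8|.
∫[-3,0] (-x**2 - 2*x + 8) dx = 24.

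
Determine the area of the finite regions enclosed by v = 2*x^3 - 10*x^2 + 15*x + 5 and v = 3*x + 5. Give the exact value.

Set the curves equal: 2*x^3 - 10*x^2 + 15*x + 5 = 3*x + 5, so 2*x^3 - 10*x^2 + 12*x = 0, which factors as 2*x*(x - 3)*(x - 2) = 0. The curves meet at x = 0, 2, 3.
On [0, 2], v = 2*x^3 - 10*x^2 + 15*x + 5 is on top; that piece has area ∫[0,2] (2*x^3 - 10*x^2 + 12*x) dx = 16/3.
On [2, 3], v = 3*x + 5 is on top; that piece has area ∫[2,3] (-(2*x^3 - 10*x^2 + 12*x)) dx = 5/6.
Total enclosed area = 16/3 + 5/6 = 37/6.

37/6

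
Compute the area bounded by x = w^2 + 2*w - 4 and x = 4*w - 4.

4/3

Both boundary curves give x as a function of w, so integrate with respect to w. Setting them equal: w^2 - 2*w = 0, i.e. w*(w - 2) = 0, so they meet at w = 0, 2.
For w in [0, 2], x = w^2 + 2*w - 4 is on the left; area = ∫[0,2] (-(w^2 - 2*w)) dw = 4/3.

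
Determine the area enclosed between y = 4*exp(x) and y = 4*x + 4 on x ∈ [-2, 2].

-16 - 4*exp(-2) + 4*exp(2)

On [-2, 2], (4*exp(x)) - (4*x + 4) = -4*x + 4*exp(x) - 4 is ≥ 0 throughout, so the area is a single integral of |-4*x + 4*exp(x) - 4|.
∫[-2,2] (-4*x + 4*exp(x) - 4) dx = -16 - 4*exp(-2) + 4*exp(2).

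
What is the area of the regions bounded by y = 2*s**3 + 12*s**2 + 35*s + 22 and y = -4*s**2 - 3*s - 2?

Set the curves equal: 2*s**3 + 12*s**2 + 35*s + 22 = -4*s**2 - 3*s - 2, so 2*s**3 + 16*s**2 + 38*s + 24 = 0, which factors as 2*(s + 1)*(s + 3)*(s + 4) = 0. The curves meet at s = -4, -3, -1.
On [-4, -3], y = 2*s**3 + 12*s**2 + 35*s + 22 is on top; that piece has area ∫[-4,-3] (2*s**3 + 16*s**2 + 38*s + 24) ds = 5/6.
On [-3, -1], y = -4*s**2 - 3*s - 2 is on top; that piece has area ∫[-3,-1] (-(2*s**3 + 16*s**2 + 38*s + 24)) ds = 16/3.
Total enclosed area = 5/6 + 16/3 = 37/6.

37/6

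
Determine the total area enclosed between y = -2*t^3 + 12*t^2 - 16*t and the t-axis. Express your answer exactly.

16

The curve meets the t-axis where -2*t^3 + 12*t^2 - 16*t = 0, i.e. -2*t*(t - 4)*(t - 2) = 0, at t = 0, 2, 4.
On [0, 2] the curve lies below the axis; ∫[0,2] (-2*t^3 + 12*t^2 - 16*t) dt = -8, giving area 8.
On [2, 4] the curve lies above the axis; ∫[2,4] (-2*t^3 + 12*t^2 - 16*t) dt = 8, giving area 8.
Total area = 8 + 8 = 16.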